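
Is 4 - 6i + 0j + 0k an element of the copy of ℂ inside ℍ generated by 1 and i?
Yes. The quaternion 4 - 6i has j- and k-coefficients y = z = 0, so it lies in the complex subalgebra spanned by 1 and i.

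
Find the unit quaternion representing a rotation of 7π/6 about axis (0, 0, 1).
-0.2588 + 0.9659k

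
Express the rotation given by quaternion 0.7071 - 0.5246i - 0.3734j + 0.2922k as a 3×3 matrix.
[[0.5504, -0.0215, -0.8346], [0.805, 0.2788, 0.5237], [0.2215, -0.9601, 0.1707]]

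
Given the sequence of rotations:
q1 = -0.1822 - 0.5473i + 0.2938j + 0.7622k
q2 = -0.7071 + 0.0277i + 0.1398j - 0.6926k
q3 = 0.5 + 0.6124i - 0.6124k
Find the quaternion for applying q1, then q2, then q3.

q2 · q1 = 0.6308 + 0.692i + 0.1247j - 0.3281k
q3 · q2 · q1 = -0.3093 + 0.8087i - 0.1605j - 0.474k
-0.3093 + 0.8087i - 0.1605j - 0.474k


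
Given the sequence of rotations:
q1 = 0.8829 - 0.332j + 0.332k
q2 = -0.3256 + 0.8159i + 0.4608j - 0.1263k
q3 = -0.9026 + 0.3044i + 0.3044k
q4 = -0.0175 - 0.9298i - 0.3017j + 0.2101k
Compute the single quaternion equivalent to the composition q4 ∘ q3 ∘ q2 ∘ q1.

q2 · q1 = -0.0926 + 0.8314i + 0.2441j - 0.4905k
q3 · q2 · q1 = -0.0202 - 0.8529i + 0.1821j + 0.4888k
q4 · q3 · q2 · q1 = -0.8404 - 0.152i + 0.2782j - 0.4394k
-0.8404 - 0.152i + 0.2782j - 0.4394k


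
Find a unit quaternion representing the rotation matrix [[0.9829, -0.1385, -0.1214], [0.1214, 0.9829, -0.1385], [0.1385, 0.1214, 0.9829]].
0.9936 + 0.0654i - 0.0654j + 0.0654k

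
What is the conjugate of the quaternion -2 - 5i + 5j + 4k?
-2 + 5i - 5j - 4k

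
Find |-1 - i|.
√2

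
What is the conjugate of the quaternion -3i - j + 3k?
3i + j - 3k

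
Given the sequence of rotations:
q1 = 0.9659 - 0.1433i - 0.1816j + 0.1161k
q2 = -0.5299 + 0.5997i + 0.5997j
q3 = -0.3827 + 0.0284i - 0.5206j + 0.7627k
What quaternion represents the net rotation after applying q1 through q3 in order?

q2 · q1 = -0.317 + 0.7248i + 0.6059j - 0.0845k
q3 · q2 · q1 = 0.4806 - 0.7045i + 0.4884j + 0.1851k
0.4806 - 0.7045i + 0.4884j + 0.1851k


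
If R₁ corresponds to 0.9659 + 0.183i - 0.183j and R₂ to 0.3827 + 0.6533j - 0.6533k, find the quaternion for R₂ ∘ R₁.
0.4892 - 0.0495i + 0.4414j - 0.7506k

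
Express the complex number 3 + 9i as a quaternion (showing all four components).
3 + 9i + 0j + 0k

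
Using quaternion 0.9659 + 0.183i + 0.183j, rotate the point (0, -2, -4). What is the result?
(-1.548, -0.452, -4.171)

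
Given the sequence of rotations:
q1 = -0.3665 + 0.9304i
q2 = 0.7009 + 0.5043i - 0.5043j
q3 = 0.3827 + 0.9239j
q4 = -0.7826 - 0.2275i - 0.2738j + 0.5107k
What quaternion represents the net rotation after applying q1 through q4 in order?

q2 · q1 = -0.7261 + 0.4673i + 0.1848j + 0.4692k
q3 · q2 · q1 = -0.4486 + 0.6123i - 0.6001j - 0.2522k
q4 · q3 · q2 · q1 = 0.4549 - 0.0016i + 0.8478j + 0.2724k
0.4549 - 0.0016i + 0.8478j + 0.2724k


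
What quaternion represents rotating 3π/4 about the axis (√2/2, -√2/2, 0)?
0.3827 + 0.6533i - 0.6533j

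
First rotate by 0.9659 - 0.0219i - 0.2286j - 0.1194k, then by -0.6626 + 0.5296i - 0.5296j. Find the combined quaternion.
-0.7495 + 0.5893i - 0.2968j - 0.0536k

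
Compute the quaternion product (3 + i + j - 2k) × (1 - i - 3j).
7 - 8i - 6j - 4k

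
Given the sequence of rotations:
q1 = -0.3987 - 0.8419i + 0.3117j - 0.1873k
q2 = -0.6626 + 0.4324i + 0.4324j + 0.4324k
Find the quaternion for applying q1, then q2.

q2 · q1 = 0.5744 + 0.1697i - 0.662j + 0.4505k
0.5744 + 0.1697i - 0.662j + 0.4505k


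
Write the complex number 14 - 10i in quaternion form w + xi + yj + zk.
14 - 10i + 0j + 0k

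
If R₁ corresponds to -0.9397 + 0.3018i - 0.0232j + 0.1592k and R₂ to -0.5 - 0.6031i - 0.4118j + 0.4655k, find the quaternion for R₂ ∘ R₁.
0.5682 + 0.3611i + 0.6351j - 0.3788k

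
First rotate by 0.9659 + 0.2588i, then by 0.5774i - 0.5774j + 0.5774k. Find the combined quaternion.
-0.1494 + 0.5577i - 0.4083j + 0.7071k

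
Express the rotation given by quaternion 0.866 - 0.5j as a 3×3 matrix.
[[0.5, 0, -0.866], [0, 1, 0], [0.866, 0, 0.5]]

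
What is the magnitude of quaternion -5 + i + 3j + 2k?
√39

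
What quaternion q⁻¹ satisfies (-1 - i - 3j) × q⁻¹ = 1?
-0.0909 + 0.0909i + 0.2727j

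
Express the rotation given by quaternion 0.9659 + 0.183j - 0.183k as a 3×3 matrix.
[[0.866, 0.3535, 0.3535], [-0.3535, 0.933, -0.067], [-0.3535, -0.067, 0.933]]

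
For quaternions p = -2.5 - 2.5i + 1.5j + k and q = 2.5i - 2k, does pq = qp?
No: pq = 8.25 - 9.25i - 2.5j + 1.25k ≠ 8.25 - 3.25i + 2.5j + 8.75k = qp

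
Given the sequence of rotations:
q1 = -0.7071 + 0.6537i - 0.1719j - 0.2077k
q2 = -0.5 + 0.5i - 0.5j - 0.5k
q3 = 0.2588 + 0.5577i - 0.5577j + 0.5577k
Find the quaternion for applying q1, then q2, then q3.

q2 · q1 = -0.1631 - 0.6625i + 0.2165j + 0.6983k
q3 · q2 · q1 = 0.0586 - 0.7726i - 0.6119j - 0.159k
0.0586 - 0.7726i - 0.6119j - 0.159k


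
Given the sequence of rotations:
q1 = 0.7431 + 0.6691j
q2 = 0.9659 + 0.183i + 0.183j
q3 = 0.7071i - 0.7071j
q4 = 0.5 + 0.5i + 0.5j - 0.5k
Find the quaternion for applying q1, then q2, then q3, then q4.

q2 · q1 = 0.5953 + 0.136i + 0.7823j + 0.1224k
q3 · q2 · q1 = 0.457 + 0.3344i - 0.5075j + 0.6493k
q4 · q3 · q2 · q1 = 0.6397 + 0.4666i - 0.5171j - 0.3248k
0.6397 + 0.4666i - 0.5171j - 0.3248k


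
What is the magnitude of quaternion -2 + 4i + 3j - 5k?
√54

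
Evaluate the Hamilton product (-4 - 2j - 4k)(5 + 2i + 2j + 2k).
-8 - 4i - 26j - 24k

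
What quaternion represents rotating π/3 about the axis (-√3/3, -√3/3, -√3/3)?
0.866 - 0.2887i - 0.2887j - 0.2887k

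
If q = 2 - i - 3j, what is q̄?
2 + i + 3j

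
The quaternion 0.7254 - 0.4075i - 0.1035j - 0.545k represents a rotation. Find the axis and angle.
axis = (-0.592, -0.1504, -0.7918), θ = 87°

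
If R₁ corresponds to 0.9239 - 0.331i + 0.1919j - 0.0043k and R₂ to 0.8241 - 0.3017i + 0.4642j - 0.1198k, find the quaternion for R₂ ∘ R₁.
0.5719 - 0.5305i + 0.6254j - 0.0185k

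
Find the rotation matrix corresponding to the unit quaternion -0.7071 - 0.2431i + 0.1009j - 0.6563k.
[[0.1182, -0.9772, 0.1764], [0.8791, 0.0203, -0.4762], [0.4618, 0.2114, 0.8614]]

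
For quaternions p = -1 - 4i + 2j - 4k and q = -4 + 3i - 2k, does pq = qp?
No: pq = 8 + 9i - 28j + 12k ≠ 8 + 17i + 12j + 24k = qp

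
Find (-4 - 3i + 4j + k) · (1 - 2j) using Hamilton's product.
4 - i + 12j + 7k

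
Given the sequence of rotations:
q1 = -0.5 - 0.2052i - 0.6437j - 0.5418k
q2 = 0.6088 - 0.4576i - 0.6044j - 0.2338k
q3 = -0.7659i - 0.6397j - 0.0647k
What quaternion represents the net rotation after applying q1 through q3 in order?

q2 · q1 = -0.914 + 0.2808i - 0.2896j - 0.0424k
q3 · q2 · q1 = 0.0271 + 0.7084i + 0.534j + 0.4606k
0.0271 + 0.7084i + 0.534j + 0.4606k


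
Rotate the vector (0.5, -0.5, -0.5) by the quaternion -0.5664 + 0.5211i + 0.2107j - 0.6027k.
(0.757, 0.418, 0.043)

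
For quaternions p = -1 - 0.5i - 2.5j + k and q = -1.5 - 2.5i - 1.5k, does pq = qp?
No: pq = 1.75 + 7i + 0.5j - 6.25k ≠ 1.75 - 0.5i + 7j + 6.25k = qp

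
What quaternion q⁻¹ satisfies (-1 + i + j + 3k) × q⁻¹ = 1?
-0.0833 - 0.0833i - 0.0833j - 0.25k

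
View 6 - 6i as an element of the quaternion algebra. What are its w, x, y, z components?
6 - 6i + 0j + 0k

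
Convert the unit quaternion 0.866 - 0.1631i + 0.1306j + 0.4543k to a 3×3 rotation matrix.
[[0.5531, -0.8294, 0.078], [0.7442, 0.534, 0.4012], [-0.3744, -0.1638, 0.9127]]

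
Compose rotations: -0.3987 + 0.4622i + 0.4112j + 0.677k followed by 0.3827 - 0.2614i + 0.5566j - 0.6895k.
0.2062 + 0.9414i - 0.2063j + 0.1692k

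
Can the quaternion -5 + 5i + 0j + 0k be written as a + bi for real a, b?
Yes. The quaternion -5 + 5i has j- and k-coefficients y = z = 0, so it lies in the complex subalgebra spanned by 1 and i.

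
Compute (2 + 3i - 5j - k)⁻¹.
0.0513 - 0.0769i + 0.1282j + 0.0256k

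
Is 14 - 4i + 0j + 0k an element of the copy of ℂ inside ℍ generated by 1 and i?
Yes. The quaternion 14 - 4i has j- and k-coefficients y = z = 0, so it lies in the complex subalgebra spanned by 1 and i.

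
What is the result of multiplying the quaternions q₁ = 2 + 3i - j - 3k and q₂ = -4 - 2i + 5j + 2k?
9 - 3i + 14j + 29k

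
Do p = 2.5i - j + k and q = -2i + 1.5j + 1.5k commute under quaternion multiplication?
No: pq = 5 - 3i - 5.75j + 1.75k ≠ 5 + 3i + 5.75j - 1.75k = qp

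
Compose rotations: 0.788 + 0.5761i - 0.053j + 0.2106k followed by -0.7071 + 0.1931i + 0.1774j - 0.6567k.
-0.5207 - 0.2526i - 0.2417j - 0.7788k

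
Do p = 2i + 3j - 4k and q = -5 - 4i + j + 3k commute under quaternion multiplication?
No: pq = 17 + 3i - 5j + 34k ≠ 17 - 23i - 25j + 6k = qp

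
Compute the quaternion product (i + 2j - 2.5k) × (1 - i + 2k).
6 + 5i + 2.5j - 0.5k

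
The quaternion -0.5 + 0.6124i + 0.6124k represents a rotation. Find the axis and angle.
axis = (√2/2, 0, √2/2), θ = 4π/3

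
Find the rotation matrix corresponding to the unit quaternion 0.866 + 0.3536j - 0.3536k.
[[0.4999, 0.6124, 0.6124], [-0.6124, 0.7499, -0.2501], [-0.6124, -0.2501, 0.7499]]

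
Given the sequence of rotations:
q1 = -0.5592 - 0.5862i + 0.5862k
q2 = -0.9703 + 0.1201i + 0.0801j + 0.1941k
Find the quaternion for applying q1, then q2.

q2 · q1 = 0.4992 + 0.5486i - 0.229j - 0.6304k
0.4992 + 0.5486i - 0.229j - 0.6304k


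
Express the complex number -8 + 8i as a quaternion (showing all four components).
-8 + 8i + 0j + 0k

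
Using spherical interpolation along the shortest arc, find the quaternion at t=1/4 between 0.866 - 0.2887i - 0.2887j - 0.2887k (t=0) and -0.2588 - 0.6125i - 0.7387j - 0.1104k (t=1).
0.668 - 0.4624i - 0.5057j - 0.2902k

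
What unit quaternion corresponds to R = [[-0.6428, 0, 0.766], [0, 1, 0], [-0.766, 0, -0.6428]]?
0.4226 + 0.9063j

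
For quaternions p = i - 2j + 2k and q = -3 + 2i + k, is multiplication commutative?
No: pq = -4 - 5i + 9j - 2k ≠ -4 - i + 3j - 10k = qp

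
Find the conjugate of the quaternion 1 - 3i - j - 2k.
1 + 3i + j + 2k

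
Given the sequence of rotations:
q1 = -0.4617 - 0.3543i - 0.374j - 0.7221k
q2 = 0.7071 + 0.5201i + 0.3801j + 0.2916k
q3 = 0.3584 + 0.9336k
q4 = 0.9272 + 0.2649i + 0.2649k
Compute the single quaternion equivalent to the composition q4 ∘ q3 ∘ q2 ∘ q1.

q2 · q1 = 0.2105 - 0.6561i - 0.1677j - 0.7051k
q3 · q2 · q1 = 0.7337 - 0.0786i - 0.6726j - 0.0562k
q4 · q3 · q2 · q1 = 0.716 + 0.2997i - 0.6296j - 0.0359k
0.716 + 0.2997i - 0.6296j - 0.0359k


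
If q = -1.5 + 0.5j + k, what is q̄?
-1.5 - 0.5j - k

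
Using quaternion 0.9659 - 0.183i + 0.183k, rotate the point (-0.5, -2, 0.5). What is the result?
(0.207, -1.732, 1.207)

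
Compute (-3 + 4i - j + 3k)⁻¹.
-0.0857 - 0.1143i + 0.0286j - 0.0857k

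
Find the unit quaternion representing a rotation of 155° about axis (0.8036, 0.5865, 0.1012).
0.2164 + 0.7846i + 0.5726j + 0.0988k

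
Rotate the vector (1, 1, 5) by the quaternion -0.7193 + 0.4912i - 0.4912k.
(-2.602, 4.275, 1.398)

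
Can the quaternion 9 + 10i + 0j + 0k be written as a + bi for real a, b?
Yes. The quaternion 9 + 10i has j- and k-coefficients y = z = 0, so it lies in the complex subalgebra spanned by 1 and i.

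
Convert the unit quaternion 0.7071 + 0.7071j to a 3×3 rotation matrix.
[[0, 0, 1], [0, 1, 0], [-1, 0, 0]]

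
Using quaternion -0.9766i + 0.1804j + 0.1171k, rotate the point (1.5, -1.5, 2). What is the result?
(1.432, 0.958, -2.352)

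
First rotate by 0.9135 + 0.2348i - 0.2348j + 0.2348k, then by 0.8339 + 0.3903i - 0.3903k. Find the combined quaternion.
0.7618 + 0.4607i - 0.3791j - 0.2524k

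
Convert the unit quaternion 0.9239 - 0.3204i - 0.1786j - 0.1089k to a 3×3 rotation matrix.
[[0.9125, 0.3157, -0.2602], [-0.0868, 0.771, 0.6309], [0.3998, -0.5531, 0.7309]]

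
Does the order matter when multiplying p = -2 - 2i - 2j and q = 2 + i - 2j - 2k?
Yes: pq = -6 - 2i - 4j + 10k ≠ -6 - 10i + 4j - 2k = qp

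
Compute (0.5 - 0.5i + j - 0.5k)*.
0.5 + 0.5i - j + 0.5k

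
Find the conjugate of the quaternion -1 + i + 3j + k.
-1 - i - 3j - k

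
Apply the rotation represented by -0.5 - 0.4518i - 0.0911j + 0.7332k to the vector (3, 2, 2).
(0.213, -4.09, -0.474)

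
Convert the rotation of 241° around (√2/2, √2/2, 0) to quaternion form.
-0.5075 + 0.6093i + 0.6093j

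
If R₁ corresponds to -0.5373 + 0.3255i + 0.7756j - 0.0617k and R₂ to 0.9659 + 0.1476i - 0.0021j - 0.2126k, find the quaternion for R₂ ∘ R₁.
-0.5785 + 0.4001i + 0.6902j + 0.1698k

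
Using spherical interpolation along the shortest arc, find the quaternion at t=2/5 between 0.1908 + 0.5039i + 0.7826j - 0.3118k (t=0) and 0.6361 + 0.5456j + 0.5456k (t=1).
0.4474 + 0.3547i + 0.8195j + 0.0491k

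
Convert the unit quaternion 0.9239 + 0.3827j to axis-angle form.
axis = (0, 1, 0), θ = π/4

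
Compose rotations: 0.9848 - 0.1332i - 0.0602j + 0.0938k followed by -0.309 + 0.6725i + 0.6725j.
-0.1742 + 0.7665i + 0.6178j + 0.0201k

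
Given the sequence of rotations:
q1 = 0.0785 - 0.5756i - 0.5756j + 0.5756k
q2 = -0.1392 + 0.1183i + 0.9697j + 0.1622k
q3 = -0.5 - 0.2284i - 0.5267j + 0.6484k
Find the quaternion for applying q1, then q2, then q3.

q2 · q1 = 0.522 + 0.7409i - 0.0052j + 0.4227k
q3 · q2 · q1 = -0.3686 - 0.7089i + 0.3046j + 0.5185k
-0.3686 - 0.7089i + 0.3046j + 0.5185k


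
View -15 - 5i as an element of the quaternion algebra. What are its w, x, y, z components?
-15 - 5i + 0j + 0k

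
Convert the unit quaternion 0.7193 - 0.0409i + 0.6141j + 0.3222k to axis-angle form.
axis = (-0.0589, 0.884, 0.4638), θ = 88°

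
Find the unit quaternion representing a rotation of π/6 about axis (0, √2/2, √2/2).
0.9659 + 0.183j + 0.183k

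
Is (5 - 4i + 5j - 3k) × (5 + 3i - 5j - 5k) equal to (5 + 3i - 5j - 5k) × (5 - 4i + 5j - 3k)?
No: pq = 47 - 45i - 29j - 35k ≠ 47 + 35i + 29j - 45k = qp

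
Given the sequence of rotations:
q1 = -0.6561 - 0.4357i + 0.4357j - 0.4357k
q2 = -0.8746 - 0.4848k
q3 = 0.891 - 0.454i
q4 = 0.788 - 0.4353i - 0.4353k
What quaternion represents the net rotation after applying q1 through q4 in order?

q2 · q1 = 0.3626 + 0.5923i - 0.1698j + 0.6991k
q3 · q2 · q1 = 0.592 + 0.3631i + 0.1661j + 0.7k
q4 · q3 · q2 · q1 = 0.9293 + 0.1007i + 0.2775j + 0.2216k
0.9293 + 0.1007i + 0.2775j + 0.2216k


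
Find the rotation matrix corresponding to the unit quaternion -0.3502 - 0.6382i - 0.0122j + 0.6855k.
[[0.0599, 0.4957, -0.8664], [-0.4646, -0.7544, -0.4637], [-0.8835, 0.4303, 0.1851]]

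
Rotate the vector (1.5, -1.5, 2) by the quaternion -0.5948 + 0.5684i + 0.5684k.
(0.809, 0.777, 2.691)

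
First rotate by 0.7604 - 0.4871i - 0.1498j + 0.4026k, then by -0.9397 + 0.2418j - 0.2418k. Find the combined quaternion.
-0.581 + 0.5189i + 0.4424j - 0.4444k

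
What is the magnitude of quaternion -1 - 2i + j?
√6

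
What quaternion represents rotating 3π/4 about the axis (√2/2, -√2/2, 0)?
0.3827 + 0.6533i - 0.6533j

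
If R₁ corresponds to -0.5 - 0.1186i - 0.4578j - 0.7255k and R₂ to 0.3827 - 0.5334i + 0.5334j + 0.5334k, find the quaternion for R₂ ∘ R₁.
0.3766 + 0.0785i - 0.8921j - 0.2369k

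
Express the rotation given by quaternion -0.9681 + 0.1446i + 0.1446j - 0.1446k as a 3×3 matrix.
[[0.9164, -0.2382, -0.3218], [0.3218, 0.9164, 0.2382], [0.2382, -0.3218, 0.9164]]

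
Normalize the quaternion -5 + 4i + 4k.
-0.6623 + 0.5298i + 0.5298k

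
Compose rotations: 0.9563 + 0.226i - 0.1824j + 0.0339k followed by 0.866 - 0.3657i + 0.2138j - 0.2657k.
0.9588 - 0.1952i - 0.0012j - 0.2063k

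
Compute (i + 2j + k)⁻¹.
-0.1667i - 0.3333j - 0.1667k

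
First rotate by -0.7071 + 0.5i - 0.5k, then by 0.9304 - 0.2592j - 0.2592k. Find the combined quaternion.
-0.7875 + 0.5948i + 0.0537j - 0.1523k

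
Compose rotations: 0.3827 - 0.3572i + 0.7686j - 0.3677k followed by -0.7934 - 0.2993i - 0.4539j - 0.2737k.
-0.1623 + 0.5461i - 0.7958j - 0.2052k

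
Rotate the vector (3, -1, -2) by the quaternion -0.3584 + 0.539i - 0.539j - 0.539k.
(0.871, -2.357, -2.773)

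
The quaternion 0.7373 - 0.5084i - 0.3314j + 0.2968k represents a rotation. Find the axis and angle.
axis = (-0.7526, -0.4906, 0.4393), θ = 85°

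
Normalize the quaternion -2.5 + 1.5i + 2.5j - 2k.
-0.5774 + 0.3464i + 0.5774j - 0.4619k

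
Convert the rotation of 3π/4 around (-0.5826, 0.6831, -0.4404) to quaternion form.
0.3827 - 0.5383i + 0.6311j - 0.4069k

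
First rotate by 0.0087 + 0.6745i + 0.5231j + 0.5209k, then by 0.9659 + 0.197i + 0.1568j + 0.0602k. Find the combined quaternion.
-0.2379 + 0.7034i + 0.4446j + 0.501k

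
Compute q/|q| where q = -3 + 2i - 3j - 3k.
-0.5388 + 0.3592i - 0.5388j - 0.5388k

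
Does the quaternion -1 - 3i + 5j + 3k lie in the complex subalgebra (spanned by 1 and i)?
No. The quaternion -1 - 3i + 5j + 3k has j-coefficient y = 5 and k-coefficient z = 3, not both zero, so it does not lie in the complex subalgebra spanned by 1 and i.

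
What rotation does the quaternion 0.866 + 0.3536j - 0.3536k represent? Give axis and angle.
axis = (0, √2/2, -√2/2), θ = π/3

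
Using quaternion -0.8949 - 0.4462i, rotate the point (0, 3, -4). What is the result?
(0, 5, -0.011)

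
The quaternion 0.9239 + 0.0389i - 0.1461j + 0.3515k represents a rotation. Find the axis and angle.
axis = (0.1017, -0.3818, 0.9186), θ = π/4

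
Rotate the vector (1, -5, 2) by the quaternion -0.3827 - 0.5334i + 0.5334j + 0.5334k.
(-1.289, 0.035, -5.323)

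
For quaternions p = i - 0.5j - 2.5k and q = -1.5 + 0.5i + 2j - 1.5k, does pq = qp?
No: pq = -3.25 + 4.25i + j + 6k ≠ -3.25 - 7.25i + 0.5j + 1.5k = qp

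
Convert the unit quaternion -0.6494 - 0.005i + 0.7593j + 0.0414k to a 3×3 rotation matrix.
[[-0.1565, 0.0462, -0.9866], [-0.0614, 0.9965, 0.0564], [0.9858, 0.0694, -0.1531]]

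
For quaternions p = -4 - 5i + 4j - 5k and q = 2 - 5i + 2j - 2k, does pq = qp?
No: pq = -51 + 12i + 15j + 8k ≠ -51 + 8i - 15j - 12k = qp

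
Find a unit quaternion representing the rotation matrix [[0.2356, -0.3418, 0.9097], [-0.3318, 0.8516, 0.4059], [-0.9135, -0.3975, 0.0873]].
0.7373 - 0.2724i + 0.6182j + 0.0034k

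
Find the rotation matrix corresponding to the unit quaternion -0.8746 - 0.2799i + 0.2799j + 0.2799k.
[[0.6866, 0.3329, -0.6463], [-0.6463, 0.6866, -0.3329], [0.3329, 0.6463, 0.6866]]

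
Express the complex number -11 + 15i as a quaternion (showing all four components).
-11 + 15i + 0j + 0k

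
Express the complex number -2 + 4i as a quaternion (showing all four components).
-2 + 4i + 0j + 0k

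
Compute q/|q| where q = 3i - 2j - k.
0.8018i - 0.5345j - 0.2673k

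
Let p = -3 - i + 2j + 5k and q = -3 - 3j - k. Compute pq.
20 + 16i + 2j - 9k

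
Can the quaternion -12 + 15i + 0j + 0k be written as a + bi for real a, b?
Yes. The quaternion -12 + 15i has j- and k-coefficients y = z = 0, so it lies in the complex subalgebra spanned by 1 and i.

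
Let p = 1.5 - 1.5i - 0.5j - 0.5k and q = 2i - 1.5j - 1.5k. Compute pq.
1.5 + 3i - 5.5j + k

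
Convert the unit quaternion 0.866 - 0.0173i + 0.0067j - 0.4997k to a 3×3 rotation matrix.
[[0.5005, 0.8652, 0.0289], [-0.8657, 0.5, 0.0233], [0.0057, -0.0367, 0.9993]]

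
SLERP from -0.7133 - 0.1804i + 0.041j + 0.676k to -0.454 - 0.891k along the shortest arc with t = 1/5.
-0.5166 - 0.1611i + 0.0366j + 0.8402k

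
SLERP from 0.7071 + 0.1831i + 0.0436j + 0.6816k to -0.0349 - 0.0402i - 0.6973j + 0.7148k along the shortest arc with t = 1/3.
0.5209 + 0.1222i - 0.2508j + 0.8067k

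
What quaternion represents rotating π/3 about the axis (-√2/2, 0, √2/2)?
0.866 - 0.3536i + 0.3536k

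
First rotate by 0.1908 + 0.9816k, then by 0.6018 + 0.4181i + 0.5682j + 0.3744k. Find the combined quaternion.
-0.2527 + 0.6375i - 0.302j + 0.6622k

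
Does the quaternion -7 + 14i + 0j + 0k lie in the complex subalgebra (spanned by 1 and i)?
Yes. The quaternion -7 + 14i has j- and k-coefficients y = z = 0, so it lies in the complex subalgebra spanned by 1 and i.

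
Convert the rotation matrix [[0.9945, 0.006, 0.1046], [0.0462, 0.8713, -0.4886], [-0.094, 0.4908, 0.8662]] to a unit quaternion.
0.9659 + 0.2535i + 0.0514j + 0.0104k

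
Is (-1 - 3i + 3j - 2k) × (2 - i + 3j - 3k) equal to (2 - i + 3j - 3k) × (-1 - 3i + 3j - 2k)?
No: pq = -20 - 8i - 4j - 7k ≠ -20 - 2i + 10j + 5k = qp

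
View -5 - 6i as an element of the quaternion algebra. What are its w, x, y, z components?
-5 - 6i + 0j + 0k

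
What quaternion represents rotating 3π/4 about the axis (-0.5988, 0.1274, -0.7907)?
0.3827 - 0.5532i + 0.1177j - 0.7305k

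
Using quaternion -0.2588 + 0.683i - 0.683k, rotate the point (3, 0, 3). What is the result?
(-2.598, 2.121, -2.598)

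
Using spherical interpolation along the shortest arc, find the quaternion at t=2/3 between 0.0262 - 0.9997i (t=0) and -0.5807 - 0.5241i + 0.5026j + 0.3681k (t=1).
-0.4198 - 0.7816i + 0.3722j + 0.2726k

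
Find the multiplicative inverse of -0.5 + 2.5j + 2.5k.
-0.0392 - 0.1961j - 0.1961k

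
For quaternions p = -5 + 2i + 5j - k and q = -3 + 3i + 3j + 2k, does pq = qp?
No: pq = -4 - 8i - 37j - 16k ≠ -4 - 34i - 23j + 2k = qp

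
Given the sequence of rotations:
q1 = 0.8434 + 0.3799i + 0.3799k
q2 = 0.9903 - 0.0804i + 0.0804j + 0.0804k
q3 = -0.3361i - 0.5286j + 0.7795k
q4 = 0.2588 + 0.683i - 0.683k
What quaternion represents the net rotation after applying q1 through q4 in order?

q2 · q1 = 0.8352 + 0.3389i + 0.1289j + 0.4135k
q3 · q2 · q1 = -0.1403 - 0.5998i - 0.0383j + 0.7869k
q4 · q3 · q2 · q1 = 0.9108 - 0.2772i - 0.1377j + 0.2733k
0.9108 - 0.2772i - 0.1377j + 0.2733k


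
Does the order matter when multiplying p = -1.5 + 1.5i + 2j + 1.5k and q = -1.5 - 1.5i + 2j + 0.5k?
Yes: pq = -0.25 - 2i - 9j + 3k ≠ -0.25 + 2i - 3j - 9k = qp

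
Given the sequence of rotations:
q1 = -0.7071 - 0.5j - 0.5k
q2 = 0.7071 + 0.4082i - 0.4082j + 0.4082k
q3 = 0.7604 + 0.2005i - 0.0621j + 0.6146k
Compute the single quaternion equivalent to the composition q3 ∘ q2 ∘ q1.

q2 · q1 = -0.5 + 0.1196i + 0.1392j - 0.8463k
q3 · q2 · q1 = 0.1246 - 0.0423i + 0.3801j - 0.9155k
0.1246 - 0.0423i + 0.3801j - 0.9155k


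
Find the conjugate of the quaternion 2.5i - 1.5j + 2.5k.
-2.5i + 1.5j - 2.5k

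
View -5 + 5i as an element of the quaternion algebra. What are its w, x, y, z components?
-5 + 5i + 0j + 0k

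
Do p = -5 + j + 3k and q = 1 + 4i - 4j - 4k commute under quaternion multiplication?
No: pq = 11 - 12i + 33j + 19k ≠ 11 - 28i + 9j + 27k = qp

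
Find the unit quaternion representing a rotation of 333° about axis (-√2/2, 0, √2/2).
-0.9724 - 0.1651i + 0.1651k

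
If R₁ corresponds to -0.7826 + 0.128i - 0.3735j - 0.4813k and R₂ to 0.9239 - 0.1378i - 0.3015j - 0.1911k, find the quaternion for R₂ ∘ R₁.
-0.91 + 0.2998i - 0.1999j - 0.2051k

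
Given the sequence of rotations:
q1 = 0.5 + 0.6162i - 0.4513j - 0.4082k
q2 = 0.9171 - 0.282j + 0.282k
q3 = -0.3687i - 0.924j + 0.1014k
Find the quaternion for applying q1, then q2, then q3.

q2 · q1 = 0.4464 + 0.8075i - 0.3811j - 0.0596k
q3 · q2 · q1 = -0.0484 - 0.0709i - 0.3526j + 0.9319k
-0.0484 - 0.0709i - 0.3526j + 0.9319k


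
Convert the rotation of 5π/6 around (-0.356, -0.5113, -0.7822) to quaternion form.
0.2588 - 0.3439i - 0.4939j - 0.7555k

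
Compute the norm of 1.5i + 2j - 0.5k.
2.55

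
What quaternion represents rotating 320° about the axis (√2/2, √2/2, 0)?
-0.9397 + 0.2418i + 0.2418j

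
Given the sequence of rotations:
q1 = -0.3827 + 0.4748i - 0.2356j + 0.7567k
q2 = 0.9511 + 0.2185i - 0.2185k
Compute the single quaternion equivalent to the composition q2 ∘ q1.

q2 · q1 = -0.3024 + 0.3165i - 0.4932j + 0.7518k
-0.3024 + 0.3165i - 0.4932j + 0.7518k


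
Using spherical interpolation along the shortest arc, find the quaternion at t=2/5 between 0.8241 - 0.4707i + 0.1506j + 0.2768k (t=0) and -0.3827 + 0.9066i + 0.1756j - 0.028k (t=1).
0.6933 - 0.6951i + 0.02j + 0.1892k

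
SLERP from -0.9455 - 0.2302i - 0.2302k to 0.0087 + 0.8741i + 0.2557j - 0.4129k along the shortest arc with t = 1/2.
-0.6392 - 0.7397i - 0.1713j + 0.1224k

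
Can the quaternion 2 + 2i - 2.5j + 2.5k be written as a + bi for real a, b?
No. The quaternion 2 + 2i - 2.5j + 2.5k has j-coefficient y = -2.5 and k-coefficient z = 2.5, not both zero, so it does not lie in the complex subalgebra spanned by 1 and i.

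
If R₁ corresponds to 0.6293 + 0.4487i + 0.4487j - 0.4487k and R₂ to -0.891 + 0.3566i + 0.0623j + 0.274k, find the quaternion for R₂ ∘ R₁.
-0.6257 - 0.3263i - 0.0776j + 0.7043k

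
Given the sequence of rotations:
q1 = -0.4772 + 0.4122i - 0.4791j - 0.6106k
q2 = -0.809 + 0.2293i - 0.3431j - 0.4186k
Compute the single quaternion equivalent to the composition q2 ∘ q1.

q2 · q1 = -0.1284 - 0.4339i + 0.5188j + 0.7253k
-0.1284 - 0.4339i + 0.5188j + 0.7253k


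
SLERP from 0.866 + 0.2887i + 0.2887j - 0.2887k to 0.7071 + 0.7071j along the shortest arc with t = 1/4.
0.8558 + 0.2227i + 0.4104j - 0.2227k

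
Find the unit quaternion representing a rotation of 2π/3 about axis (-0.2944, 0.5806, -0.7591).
0.5 - 0.255i + 0.5028j - 0.6574k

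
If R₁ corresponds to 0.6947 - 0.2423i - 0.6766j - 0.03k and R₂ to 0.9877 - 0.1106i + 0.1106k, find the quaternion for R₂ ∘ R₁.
0.6627 - 0.2413i - 0.6984j + 0.122k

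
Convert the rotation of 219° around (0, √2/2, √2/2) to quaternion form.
-0.3338 + 0.6665j + 0.6665k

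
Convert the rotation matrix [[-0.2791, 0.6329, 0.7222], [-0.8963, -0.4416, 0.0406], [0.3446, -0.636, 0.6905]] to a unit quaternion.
-0.4924 + 0.3435i - 0.1917j + 0.7764k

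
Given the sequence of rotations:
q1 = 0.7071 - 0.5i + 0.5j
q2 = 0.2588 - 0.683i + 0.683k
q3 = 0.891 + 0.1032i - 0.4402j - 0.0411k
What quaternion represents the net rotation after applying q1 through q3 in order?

q2 · q1 = -0.1585 - 0.9538i - 0.2121j + 0.1414k
q3 · q2 · q1 = -0.1303 - 0.9372i - 0.0946j - 0.3092k
-0.1303 - 0.9372i - 0.0946j - 0.3092k


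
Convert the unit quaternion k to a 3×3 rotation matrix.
[[-1, 0, 0], [0, -1, 0], [0, 0, 1]]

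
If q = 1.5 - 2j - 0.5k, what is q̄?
1.5 + 2j + 0.5k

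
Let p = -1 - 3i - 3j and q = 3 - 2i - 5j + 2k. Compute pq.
-24 - 13i + 2j + 7k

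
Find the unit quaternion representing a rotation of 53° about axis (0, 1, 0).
0.8949 + 0.4462j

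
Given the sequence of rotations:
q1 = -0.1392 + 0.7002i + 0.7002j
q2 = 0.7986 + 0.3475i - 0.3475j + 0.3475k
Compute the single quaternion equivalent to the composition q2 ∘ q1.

q2 · q1 = -0.1112 + 0.2675i + 0.8509j + 0.4383k
-0.1112 + 0.2675i + 0.8509j + 0.4383k


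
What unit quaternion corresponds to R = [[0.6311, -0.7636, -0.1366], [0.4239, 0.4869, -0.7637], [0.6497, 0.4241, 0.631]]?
0.829 + 0.3582i - 0.2371j + 0.3581k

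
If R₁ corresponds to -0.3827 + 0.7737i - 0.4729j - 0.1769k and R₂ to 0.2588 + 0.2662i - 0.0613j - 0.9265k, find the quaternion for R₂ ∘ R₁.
-0.4979 - 0.3289i - 0.7687j + 0.2303k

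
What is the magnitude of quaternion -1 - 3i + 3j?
√19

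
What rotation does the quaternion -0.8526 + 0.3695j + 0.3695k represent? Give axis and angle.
axis = (0, √2/2, √2/2), θ = 297°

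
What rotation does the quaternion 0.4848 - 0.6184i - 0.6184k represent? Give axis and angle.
axis = (-√2/2, 0, -√2/2), θ = 122°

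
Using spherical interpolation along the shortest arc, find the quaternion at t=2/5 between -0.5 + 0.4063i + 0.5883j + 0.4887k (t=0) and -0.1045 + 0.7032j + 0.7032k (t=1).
-0.3573 + 0.2544i + 0.6659j + 0.6035k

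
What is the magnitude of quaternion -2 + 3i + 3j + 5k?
√47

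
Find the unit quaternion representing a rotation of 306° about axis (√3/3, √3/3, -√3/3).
-0.891 + 0.2621i + 0.2621j - 0.2621k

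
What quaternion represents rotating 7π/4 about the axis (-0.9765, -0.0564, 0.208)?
-0.9239 - 0.3737i - 0.0216j + 0.0796k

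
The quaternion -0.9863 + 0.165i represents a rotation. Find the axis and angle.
axis = (1, 0, 0), θ = 341°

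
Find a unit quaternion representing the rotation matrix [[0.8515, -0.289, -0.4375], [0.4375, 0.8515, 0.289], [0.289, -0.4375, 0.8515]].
0.9427 - 0.1927i - 0.1927j + 0.1927k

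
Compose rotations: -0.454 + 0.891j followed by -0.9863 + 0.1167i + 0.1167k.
0.4478 - 0.157i - 0.8788j + 0.051k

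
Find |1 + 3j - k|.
√11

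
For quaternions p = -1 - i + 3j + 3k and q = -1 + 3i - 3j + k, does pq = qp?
No: pq = 10 + 10i + 10j - 10k ≠ 10 - 14i - 10j + 2k = qp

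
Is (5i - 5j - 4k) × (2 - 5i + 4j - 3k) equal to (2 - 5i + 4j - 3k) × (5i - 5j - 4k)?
No: pq = 33 + 41i + 25j - 13k ≠ 33 - 21i - 45j - 3k = qp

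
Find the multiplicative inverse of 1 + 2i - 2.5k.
0.0889 - 0.1778i + 0.2222k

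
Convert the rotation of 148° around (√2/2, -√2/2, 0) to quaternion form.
0.2756 + 0.6797i - 0.6797j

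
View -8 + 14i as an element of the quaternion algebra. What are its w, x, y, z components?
-8 + 14i + 0j + 0k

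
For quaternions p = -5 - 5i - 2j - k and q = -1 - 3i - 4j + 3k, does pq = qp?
No: pq = -15 + 10i + 40j ≠ -15 + 30i + 4j - 28k = qp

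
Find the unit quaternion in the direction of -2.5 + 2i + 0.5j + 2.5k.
-0.6108 + 0.4887i + 0.1222j + 0.6108k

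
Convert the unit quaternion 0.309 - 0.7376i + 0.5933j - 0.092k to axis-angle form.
axis = (-0.7756, 0.6238, -0.0967), θ = 144°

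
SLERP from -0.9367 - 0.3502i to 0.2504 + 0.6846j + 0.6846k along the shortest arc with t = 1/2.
-0.7555 - 0.2229i - 0.4357j - 0.4357k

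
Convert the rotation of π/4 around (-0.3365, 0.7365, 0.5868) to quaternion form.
0.9239 - 0.1288i + 0.2818j + 0.2246k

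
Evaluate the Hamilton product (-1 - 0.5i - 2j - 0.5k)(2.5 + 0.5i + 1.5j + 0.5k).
1 - 2i - 6.5j - 1.5k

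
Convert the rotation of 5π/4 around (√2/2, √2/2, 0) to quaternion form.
-0.3827 + 0.6533i + 0.6533j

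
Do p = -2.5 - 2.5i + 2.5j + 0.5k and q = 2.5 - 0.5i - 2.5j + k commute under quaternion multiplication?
No: pq = -1.75 - 1.25i + 14.75j + 6.25k ≠ -1.75 - 8.75i + 10.25j - 8.75k = qp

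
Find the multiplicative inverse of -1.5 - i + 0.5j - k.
-0.3333 + 0.2222i - 0.1111j + 0.2222k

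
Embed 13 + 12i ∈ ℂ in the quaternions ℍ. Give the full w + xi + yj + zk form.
13 + 12i + 0j + 0k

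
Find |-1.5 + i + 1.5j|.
2.345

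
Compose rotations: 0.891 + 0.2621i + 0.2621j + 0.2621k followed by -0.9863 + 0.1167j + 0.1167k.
-0.94 - 0.2585i - 0.1239j - 0.1851k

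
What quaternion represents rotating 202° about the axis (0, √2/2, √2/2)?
-0.1908 + 0.6941j + 0.6941k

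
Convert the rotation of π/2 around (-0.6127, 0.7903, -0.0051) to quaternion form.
0.7071 - 0.4332i + 0.5588j - 0.0036k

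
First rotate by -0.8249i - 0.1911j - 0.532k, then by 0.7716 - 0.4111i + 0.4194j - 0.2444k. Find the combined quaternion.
-0.389 - 0.9063i - 0.1646j + 0.014k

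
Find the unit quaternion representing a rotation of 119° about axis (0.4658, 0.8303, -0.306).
0.5075 + 0.4013i + 0.7154j - 0.2637k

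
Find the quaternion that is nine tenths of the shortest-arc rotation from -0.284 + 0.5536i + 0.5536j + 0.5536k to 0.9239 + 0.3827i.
-0.9492 - 0.2914i + 0.0839j + 0.0839k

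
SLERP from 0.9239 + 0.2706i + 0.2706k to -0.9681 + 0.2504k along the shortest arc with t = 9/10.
0.9795 + 0.0287i - 0.1993k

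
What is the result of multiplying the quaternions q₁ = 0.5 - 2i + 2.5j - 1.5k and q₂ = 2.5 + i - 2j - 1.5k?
6 - 11.25i + 0.75j - 3k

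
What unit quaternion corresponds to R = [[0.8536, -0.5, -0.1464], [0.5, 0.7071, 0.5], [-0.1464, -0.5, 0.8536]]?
0.9239 - 0.2706i + 0.2706k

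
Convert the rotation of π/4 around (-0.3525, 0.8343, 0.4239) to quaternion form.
0.9239 - 0.1349i + 0.3193j + 0.1622k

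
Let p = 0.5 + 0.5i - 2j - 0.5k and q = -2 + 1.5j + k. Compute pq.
2.5 - 2.25i + 4.25j + 2.25k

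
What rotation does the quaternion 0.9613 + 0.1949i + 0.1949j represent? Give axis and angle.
axis = (√2/2, √2/2, 0), θ = 32°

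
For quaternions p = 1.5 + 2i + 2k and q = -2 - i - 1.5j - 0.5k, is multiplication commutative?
No: pq = -2.5i - 3.25j - 7.75k ≠ -8.5i - 1.25j - 1.75k = qp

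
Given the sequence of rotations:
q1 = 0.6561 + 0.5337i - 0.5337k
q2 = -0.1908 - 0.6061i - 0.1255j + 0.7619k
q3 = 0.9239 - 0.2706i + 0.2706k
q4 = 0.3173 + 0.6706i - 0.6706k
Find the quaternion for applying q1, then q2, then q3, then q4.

q2 · q1 = 0.6049 - 0.4325i + 0.0008j + 0.6687k
q3 · q2 · q1 = 0.2609 - 0.5635i + 0.0647j + 0.7813k
q4 · q3 · q2 · q1 = 0.9846 + 0.0395i - 0.1255j + 0.1163k
0.9846 + 0.0395i - 0.1255j + 0.1163k


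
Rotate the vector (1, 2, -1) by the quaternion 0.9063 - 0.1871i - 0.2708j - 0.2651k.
(2.268, 0.717, -0.584)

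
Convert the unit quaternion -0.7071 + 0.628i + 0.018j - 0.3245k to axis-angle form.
axis = (0.8881, 0.0255, -0.4589), θ = 3π/2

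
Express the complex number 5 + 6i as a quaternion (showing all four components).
5 + 6i + 0j + 0k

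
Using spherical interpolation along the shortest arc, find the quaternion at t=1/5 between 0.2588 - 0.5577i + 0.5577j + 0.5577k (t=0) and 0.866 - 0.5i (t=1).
0.4296 - 0.5982i + 0.4783j + 0.4783k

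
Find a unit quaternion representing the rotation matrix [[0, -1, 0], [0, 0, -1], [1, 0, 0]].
0.5 + 0.5i - 0.5j + 0.5k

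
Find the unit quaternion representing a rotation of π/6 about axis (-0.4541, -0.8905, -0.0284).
0.9659 - 0.1175i - 0.2305j - 0.0074k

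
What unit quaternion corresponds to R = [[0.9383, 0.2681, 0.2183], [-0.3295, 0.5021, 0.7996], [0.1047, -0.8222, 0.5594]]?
0.866 - 0.4682i + 0.0328j - 0.1725k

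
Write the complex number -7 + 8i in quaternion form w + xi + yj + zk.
-7 + 8i + 0j + 0k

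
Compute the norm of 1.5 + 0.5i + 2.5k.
2.958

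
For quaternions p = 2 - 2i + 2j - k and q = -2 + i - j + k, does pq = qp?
No: pq = 1 + 7i - 5j + 4k ≠ 1 + 5i - 7j + 4k = qp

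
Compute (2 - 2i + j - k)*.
2 + 2i - j + k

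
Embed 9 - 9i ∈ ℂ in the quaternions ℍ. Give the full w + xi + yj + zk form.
9 - 9i + 0j + 0k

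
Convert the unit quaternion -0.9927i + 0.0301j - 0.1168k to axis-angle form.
axis = (-0.9927, 0.0301, -0.1168), θ = π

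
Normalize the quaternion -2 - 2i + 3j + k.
-0.4714 - 0.4714i + 0.7071j + 0.2357k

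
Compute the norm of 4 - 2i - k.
√21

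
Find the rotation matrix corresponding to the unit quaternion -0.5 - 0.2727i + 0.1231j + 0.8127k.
[[-0.3513, 0.7456, -0.5663], [-0.8798, -0.4697, -0.0726], [-0.3201, 0.4728, 0.821]]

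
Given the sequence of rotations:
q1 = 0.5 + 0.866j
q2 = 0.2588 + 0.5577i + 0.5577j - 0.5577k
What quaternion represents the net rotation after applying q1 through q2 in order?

q2 · q1 = -0.3536 + 0.7618i + 0.503j + 0.2041k
-0.3536 + 0.7618i + 0.503j + 0.2041k


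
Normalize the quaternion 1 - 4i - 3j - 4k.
0.1543 - 0.6172i - 0.4629j - 0.6172k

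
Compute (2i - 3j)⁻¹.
-0.1538i + 0.2308j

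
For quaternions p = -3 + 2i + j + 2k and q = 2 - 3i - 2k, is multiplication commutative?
No: pq = 4 + 11i + 13k ≠ 4 + 15i + 4j + 7k = qp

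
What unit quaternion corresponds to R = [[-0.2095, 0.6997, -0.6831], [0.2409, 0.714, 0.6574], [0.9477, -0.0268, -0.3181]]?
0.5446 - 0.3141i - 0.7486j - 0.2106k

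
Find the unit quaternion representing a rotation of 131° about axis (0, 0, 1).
0.4147 + 0.91k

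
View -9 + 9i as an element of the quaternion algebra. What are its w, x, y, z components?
-9 + 9i + 0j + 0k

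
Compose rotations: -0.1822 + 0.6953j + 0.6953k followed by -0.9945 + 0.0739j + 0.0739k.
0.0784 - 0.7049j - 0.7049k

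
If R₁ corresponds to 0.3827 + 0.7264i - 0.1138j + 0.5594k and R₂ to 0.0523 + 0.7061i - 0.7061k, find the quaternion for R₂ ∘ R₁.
-0.0979 + 0.2279i - 0.9139j - 0.3213k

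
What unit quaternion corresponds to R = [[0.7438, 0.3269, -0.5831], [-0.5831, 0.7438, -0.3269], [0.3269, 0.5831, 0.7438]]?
0.8988 + 0.2531i - 0.2531j - 0.2531k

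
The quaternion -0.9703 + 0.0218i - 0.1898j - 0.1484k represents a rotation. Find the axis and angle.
axis = (0.0901, -0.7846, -0.6134), θ = 332°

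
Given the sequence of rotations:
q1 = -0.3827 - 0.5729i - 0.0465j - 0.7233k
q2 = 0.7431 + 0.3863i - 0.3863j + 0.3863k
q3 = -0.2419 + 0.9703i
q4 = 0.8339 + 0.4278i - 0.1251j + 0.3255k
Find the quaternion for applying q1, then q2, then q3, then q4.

q2 · q1 = 0.1984 - 0.2762i + 0.1714j - 0.9246k
q3 · q2 · q1 = 0.22 + 0.2593i + 0.8557j + 0.39k
q4 · q3 · q2 · q1 = 0.0526 - 0.017i + 0.6036j + 0.7953k
0.0526 - 0.017i + 0.6036j + 0.7953k


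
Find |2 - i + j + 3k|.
√15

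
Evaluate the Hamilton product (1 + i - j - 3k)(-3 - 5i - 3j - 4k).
-13 - 13i + 19j - 3k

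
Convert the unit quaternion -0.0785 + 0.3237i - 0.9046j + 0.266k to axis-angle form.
axis = (0.3247, -0.9074, 0.2668), θ = 189°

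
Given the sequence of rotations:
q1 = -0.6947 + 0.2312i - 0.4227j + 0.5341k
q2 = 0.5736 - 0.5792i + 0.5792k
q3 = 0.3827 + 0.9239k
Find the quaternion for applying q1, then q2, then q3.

q2 · q1 = -0.5739 + 0.7798i + 0.2008j + 0.1488k
q3 · q2 · q1 = -0.3571 + 0.1129i + 0.7973j - 0.4733k
-0.3571 + 0.1129i + 0.7973j - 0.4733k


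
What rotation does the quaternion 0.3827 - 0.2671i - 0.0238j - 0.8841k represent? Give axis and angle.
axis = (-0.2891, -0.0258, -0.9569), θ = 3π/4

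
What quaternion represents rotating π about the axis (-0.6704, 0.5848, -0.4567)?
-0.6704i + 0.5848j - 0.4567k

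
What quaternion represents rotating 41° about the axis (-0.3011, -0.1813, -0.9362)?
0.9367 - 0.1054i - 0.0635j - 0.3279k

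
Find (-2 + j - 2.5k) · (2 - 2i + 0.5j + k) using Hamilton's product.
-2 + 6.25i + 6j - 5k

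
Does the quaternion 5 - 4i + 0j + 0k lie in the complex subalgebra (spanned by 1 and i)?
Yes. The quaternion 5 - 4i has j- and k-coefficients y = z = 0, so it lies in the complex subalgebra spanned by 1 and i.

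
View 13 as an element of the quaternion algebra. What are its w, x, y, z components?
13 + 0i + 0j + 0k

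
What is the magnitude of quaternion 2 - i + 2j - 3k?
√18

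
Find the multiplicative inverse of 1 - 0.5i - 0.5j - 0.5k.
0.5714 + 0.2857i + 0.2857j + 0.2857k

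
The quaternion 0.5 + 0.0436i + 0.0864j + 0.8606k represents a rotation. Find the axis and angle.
axis = (0.0503, 0.0998, 0.9937), θ = 2π/3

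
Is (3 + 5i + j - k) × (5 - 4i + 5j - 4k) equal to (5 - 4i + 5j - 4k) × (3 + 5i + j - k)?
No: pq = 26 + 14i + 44j + 12k ≠ 26 + 12i - 4j - 46k = qp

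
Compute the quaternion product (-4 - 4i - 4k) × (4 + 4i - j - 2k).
-8 - 36i - 20j - 4k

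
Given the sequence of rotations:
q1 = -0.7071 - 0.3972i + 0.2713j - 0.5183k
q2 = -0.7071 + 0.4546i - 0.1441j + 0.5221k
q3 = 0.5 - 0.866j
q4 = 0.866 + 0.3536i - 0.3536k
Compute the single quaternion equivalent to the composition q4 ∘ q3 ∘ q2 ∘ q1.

q2 · q1 = 0.9903 - 0.1075i - 0.0617j + 0.0634k
q3 · q2 · q1 = 0.4417 - 0.1087i - 0.8884j - 0.0614k
q4 · q3 · q2 · q1 = 0.3992 - 0.2521i - 0.7092j - 0.5235k
0.3992 - 0.2521i - 0.7092j - 0.5235k
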